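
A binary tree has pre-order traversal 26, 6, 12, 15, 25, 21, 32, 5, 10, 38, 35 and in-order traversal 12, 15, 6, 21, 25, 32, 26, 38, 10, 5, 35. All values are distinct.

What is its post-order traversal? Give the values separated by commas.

The first element of pre-order is the root; it splits in-order into left and right subtrees.
Root 26: left subtree has 6 nodes {12, 15, 6, 21, 25, 32}, right has 4 {38, 10, 5, 35}.
  Root 6: left subtree has 2 nodes {12, 15}, right has 3 {21, 25, 32}.
    Root 12: left subtree has 0 nodes { }, right has 1 {15}.
    Root 25: left subtree has 1 node {21}, right has 1 {32}.
  Root 5: left subtree has 2 nodes {38, 10}, right has 1 {35}.
    Root 10: left subtree has 1 node {38}, right has 0 { }.

15, 12, 21, 32, 25, 6, 38, 10, 35, 5, 26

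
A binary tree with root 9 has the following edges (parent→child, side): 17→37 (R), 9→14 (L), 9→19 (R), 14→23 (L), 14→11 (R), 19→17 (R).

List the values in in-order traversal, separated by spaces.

In-order visits the left subtree, then the node, then the right subtree.
At 9: go left to 14.
  At 14: go left to 23.
    23 is a leaf — visit 23.
  Visit 14.
  At 14: go right to 11.
    11 is a leaf — visit 11.
Visit 9.
At 9: go right to 19.
  At 19: no left child.
  Visit 19.
  At 19: go right to 17.
    At 17: no left child.
    Visit 17.
    At 17: go right to 37.
      37 is a leaf — visit 37.

23 14 11 9 19 17 37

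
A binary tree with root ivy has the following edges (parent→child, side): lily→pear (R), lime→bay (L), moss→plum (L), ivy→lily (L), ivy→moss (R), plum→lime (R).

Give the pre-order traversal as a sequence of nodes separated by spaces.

Pre-order visits the node, then its left subtree, then its right subtree.
Visit ivy.
At ivy: go left to lily.
  Visit lily.
  At lily: no left child.
  At lily: go right to pear.
    pear is a leaf — visit pear.
At ivy: go right to moss.
  Visit moss.
  At moss: go left to plum.
    Visit plum.
    At plum: no left child.
    At plum: go right to lime.
      Visit lime.
      At lime: go left to bay.
        bay is a leaf — visit bay.
      At lime: no right child.
  At moss: no right child.

ivy lily pear moss plum lime bay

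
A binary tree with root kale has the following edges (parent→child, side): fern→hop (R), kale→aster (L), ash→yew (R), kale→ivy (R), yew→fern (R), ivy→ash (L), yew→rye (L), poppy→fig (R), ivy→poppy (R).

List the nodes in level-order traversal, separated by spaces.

Level-order visits nodes level by level from the root, left to right within each level.
Level 0: kale
Level 1: aster, ivy
Level 2: ash, poppy
Level 3: yew, fig
Level 4: rye, fern
Level 5: hop

kale aster ivy ash poppy yew fig rye fern hop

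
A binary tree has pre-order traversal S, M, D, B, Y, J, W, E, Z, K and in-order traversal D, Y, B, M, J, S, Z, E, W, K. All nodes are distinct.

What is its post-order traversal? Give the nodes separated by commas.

The first element of pre-order is the root; it splits in-order into left and right subtrees.
Root S: left subtree has 5 nodes {D, Y, B, M, J}, right has 4 {Z, E, W, K}.
  Root M: left subtree has 3 nodes {D, Y, B}, right has 1 {J}.
    Root D: left subtree has 0 nodes { }, right has 2 {Y, B}.
      Root B: left subtree has 1 node {Y}, right has 0 { }.
  Root W: left subtree has 2 nodes {Z, E}, right has 1 {K}.
    Root E: left subtree has 1 node {Z}, right has 0 { }.

Y, B, D, J, M, Z, E, K, W, S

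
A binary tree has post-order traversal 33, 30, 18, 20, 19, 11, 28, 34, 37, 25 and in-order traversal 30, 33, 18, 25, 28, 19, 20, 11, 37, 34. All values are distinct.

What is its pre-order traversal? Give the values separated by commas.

25, 18, 30, 33, 37, 28, 11, 19, 20, 34

The last element of post-order is the root; it splits in-order into left and right subtrees.
Root 25: left subtree has 3 nodes {30, 33, 18}, right has 6 {28, 19, 20, 11, 37, 34}.
  Root 18: left subtree has 2 nodes {30, 33}, right has 0 { }.
    Root 30: left subtree has 0 nodes { }, right has 1 {33}.
  Root 37: left subtree has 4 nodes {28, 19, 20, 11}, right has 1 {34}.
    Root 28: left subtree has 0 nodes { }, right has 3 {19, 20, 11}.
      Root 11: left subtree has 2 nodes {19, 20}, right has 0 { }.
        Root 19: left subtree has 0 nodes { }, right has 1 {20}.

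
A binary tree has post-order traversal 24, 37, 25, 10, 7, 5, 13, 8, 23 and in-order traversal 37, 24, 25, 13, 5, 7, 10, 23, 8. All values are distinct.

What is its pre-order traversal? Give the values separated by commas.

23, 13, 25, 37, 24, 5, 7, 10, 8

The last element of post-order is the root; it splits in-order into left and right subtrees.
Root 23: left subtree has 7 nodes {37, 24, 25, 13, 5, 7, 10}, right has 1 {8}.
  Root 13: left subtree has 3 nodes {37, 24, 25}, right has 3 {5, 7, 10}.
    Root 25: left subtree has 2 nodes {37, 24}, right has 0 { }.
      Root 37: left subtree has 0 nodes { }, right has 1 {24}.
    Root 5: left subtree has 0 nodes { }, right has 2 {7, 10}.
      Root 7: left subtree has 0 nodes { }, right has 1 {10}.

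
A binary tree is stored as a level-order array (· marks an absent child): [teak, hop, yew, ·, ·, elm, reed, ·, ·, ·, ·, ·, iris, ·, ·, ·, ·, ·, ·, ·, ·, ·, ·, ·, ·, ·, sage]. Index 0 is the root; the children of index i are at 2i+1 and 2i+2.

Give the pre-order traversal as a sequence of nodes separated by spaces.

teak hop yew elm iris sage reed

Pre-order visits the node, then its left subtree, then its right subtree.
Visit teak.
At teak: go left to hop.
  hop is a leaf — visit hop.
At teak: go right to yew.
  Visit yew.
  At yew: go left to elm.
    Visit elm.
    At elm: no left child.
    At elm: go right to iris.
      Visit iris.
      At iris: no left child.
      At iris: go right to sage.
        sage is a leaf — visit sage.
  At yew: go right to reed.
    reed is a leaf — visit reed.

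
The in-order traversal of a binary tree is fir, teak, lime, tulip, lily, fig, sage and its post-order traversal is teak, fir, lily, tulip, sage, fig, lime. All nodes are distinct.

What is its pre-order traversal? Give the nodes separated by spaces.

The last element of post-order is the root; it splits in-order into left and right subtrees.
Root lime: left subtree has 2 nodes {fir, teak}, right has 4 {tulip, lily, fig, sage}.
  Root fir: left subtree has 0 nodes { }, right has 1 {teak}.
  Root fig: left subtree has 2 nodes {tulip, lily}, right has 1 {sage}.
    Root tulip: left subtree has 0 nodes { }, right has 1 {lily}.

lime fir teak fig tulip lily sage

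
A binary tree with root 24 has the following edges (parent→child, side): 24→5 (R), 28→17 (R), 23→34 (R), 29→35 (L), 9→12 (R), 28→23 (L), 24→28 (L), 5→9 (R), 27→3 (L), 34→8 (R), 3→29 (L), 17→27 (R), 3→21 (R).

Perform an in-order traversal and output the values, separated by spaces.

In-order visits the left subtree, then the node, then the right subtree.
At 24: go left to 28.
  At 28: go left to 23.
    At 23: no left child.
    Visit 23.
    At 23: go right to 34.
      At 34: no left child.
      Visit 34.
      At 34: go right to 8.
        8 is a leaf — visit 8.
  Visit 28.
  At 28: go right to 17.
    At 17: no left child.
    Visit 17.
    At 17: go right to 27.
      At 27: go left to 3.
        At 3: go left to 29.
          At 29: go left to 35.
            35 is a leaf — visit 35.
          Visit 29.
          At 29: no right child.
        Visit 3.
        At 3: go right to 21.
          21 is a leaf — visit 21.
      Visit 27.
      At 27: no right child.
Visit 24.
At 24: go right to 5.
  At 5: no left child.
  Visit 5.
  At 5: go right to 9.
    At 9: no left child.
    Visit 9.
    At 9: go right to 12.
      12 is a leaf — visit 12.

23 34 8 28 17 35 29 3 21 27 24 5 9 12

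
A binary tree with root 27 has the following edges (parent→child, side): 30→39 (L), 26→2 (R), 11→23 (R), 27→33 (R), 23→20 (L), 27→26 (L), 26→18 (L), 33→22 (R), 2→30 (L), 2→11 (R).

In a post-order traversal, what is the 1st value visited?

Post-order visits the left subtree, then the right subtree, then the node.
At 27: go left to 26.
  At 26: go left to 18.
    18 is a leaf — visit 18.
  At 26: go right to 2.
    At 2: go left to 30.
      At 30: go left to 39.
        39 is a leaf — visit 39.
      At 30: no right child.
      Visit 30.
    At 2: go right to 11.
      At 11: no left child.
      At 11: go right to 23.
        At 23: go left to 20.
          20 is a leaf — visit 20.
        At 23: no right child.
        Visit 23.
      Visit 11.
    Visit 2.
  Visit 26.
At 27: go right to 33.
  At 33: no left child.
  At 33: go right to 22.
    22 is a leaf — visit 22.
  Visit 33.
Visit 27.
Full post-order sequence: 18, 39, 30, 20, 23, 11, 2, 26, 22, 33, 27.

18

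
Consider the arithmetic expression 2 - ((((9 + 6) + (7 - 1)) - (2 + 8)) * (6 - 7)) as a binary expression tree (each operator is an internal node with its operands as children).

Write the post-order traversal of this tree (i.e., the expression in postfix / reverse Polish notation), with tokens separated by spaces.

2 9 6 + 7 1 - + 2 8 + - 6 7 - * -

Post-order on an expression tree gives postfix notation: for each operator, emit left operand, right operand, then the operator.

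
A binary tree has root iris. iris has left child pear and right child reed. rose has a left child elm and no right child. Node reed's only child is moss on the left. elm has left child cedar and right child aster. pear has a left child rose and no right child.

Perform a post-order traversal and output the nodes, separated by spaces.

Post-order visits the left subtree, then the right subtree, then the node.
At iris: go left to pear.
  At pear: go left to rose.
    At rose: go left to elm.
      At elm: go left to cedar.
        cedar is a leaf — visit cedar.
      At elm: go right to aster.
        aster is a leaf — visit aster.
      Visit elm.
    At rose: no right child.
    Visit rose.
  At pear: no right child.
  Visit pear.
At iris: go right to reed.
  At reed: go left to moss.
    moss is a leaf — visit moss.
  At reed: no right child.
  Visit reed.
Visit iris.

cedar aster elm rose pear moss reed iris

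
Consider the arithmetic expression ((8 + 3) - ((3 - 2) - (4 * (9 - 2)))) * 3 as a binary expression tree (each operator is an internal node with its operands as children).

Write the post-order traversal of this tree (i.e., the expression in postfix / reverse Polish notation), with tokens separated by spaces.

8 3 + 3 2 - 4 9 2 - * - - 3 *

Post-order on an expression tree gives postfix notation: for each operator, emit left operand, right operand, then the operator.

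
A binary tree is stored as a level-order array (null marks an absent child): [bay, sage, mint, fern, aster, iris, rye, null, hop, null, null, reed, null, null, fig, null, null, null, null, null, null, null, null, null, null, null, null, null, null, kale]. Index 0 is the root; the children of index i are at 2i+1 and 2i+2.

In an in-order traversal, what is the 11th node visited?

In-order visits the left subtree, then the node, then the right subtree.
At bay: go left to sage.
  At sage: go left to fern.
    At fern: no left child.
    Visit fern.
    At fern: go right to hop.
      hop is a leaf — visit hop.
  Visit sage.
  At sage: go right to aster.
    aster is a leaf — visit aster.
Visit bay.
At bay: go right to mint.
  At mint: go left to iris.
    At iris: go left to reed.
      reed is a leaf — visit reed.
    Visit iris.
    At iris: no right child.
  Visit mint.
  At mint: go right to rye.
    At rye: no left child.
    Visit rye.
    At rye: go right to fig.
      At fig: go left to kale.
        kale is a leaf — visit kale.
      Visit fig.
      At fig: no right child.
Full in-order sequence: fern, hop, sage, aster, bay, reed, iris, mint, rye, kale, fig.

fig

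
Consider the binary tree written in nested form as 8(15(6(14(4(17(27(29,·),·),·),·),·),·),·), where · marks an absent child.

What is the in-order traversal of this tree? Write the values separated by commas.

In-order visits the left subtree, then the node, then the right subtree.
At 8: go left to 15.
  At 15: go left to 6.
    At 6: go left to 14.
      At 14: go left to 4.
        At 4: go left to 17.
          At 17: go left to 27.
            At 27: go left to 29.
              29 is a leaf — visit 29.
            Visit 27.
            At 27: no right child.
          Visit 17.
          At 17: no right child.
        Visit 4.
        At 4: no right child.
      Visit 14.
      At 14: no right child.
    Visit 6.
    At 6: no right child.
  Visit 15.
  At 15: no right child.
Visit 8.
At 8: no right child.

29, 27, 17, 4, 14, 6, 15, 8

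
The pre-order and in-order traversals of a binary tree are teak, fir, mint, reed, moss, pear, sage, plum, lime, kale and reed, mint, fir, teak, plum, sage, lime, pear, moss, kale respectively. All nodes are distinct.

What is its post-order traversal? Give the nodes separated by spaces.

The first element of pre-order is the root; it splits in-order into left and right subtrees.
Root teak: left subtree has 3 nodes {reed, mint, fir}, right has 6 {plum, sage, lime, pear, moss, kale}.
  Root fir: left subtree has 2 nodes {reed, mint}, right has 0 { }.
    Root mint: left subtree has 1 node {reed}, right has 0 { }.
  Root moss: left subtree has 4 nodes {plum, sage, lime, pear}, right has 1 {kale}.
    Root pear: left subtree has 3 nodes {plum, sage, lime}, right has 0 { }.
      Root sage: left subtree has 1 node {plum}, right has 1 {lime}.

reed mint fir plum lime sage pear kale moss teak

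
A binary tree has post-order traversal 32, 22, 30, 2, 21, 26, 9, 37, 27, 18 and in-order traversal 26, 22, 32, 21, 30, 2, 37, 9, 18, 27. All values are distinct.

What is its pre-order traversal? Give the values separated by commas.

The last element of post-order is the root; it splits in-order into left and right subtrees.
Root 18: left subtree has 8 nodes {26, 22, 32, 21, 30, 2, 37, 9}, right has 1 {27}.
  Root 37: left subtree has 6 nodes {26, 22, 32, 21, 30, 2}, right has 1 {9}.
    Root 26: left subtree has 0 nodes { }, right has 5 {22, 32, 21, 30, 2}.
      Root 21: left subtree has 2 nodes {22, 32}, right has 2 {30, 2}.
        Root 22: left subtree has 0 nodes { }, right has 1 {32}.
        Root 2: left subtree has 1 node {30}, right has 0 { }.

18, 37, 26, 21, 22, 32, 2, 30, 9, 27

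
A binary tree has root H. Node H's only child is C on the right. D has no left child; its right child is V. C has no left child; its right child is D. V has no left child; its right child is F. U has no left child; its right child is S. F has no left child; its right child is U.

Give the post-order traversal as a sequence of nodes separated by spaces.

S U F V D C H

Post-order visits the left subtree, then the right subtree, then the node.
At H: no left child.
At H: go right to C.
  At C: no left child.
  At C: go right to D.
    At D: no left child.
    At D: go right to V.
      At V: no left child.
      At V: go right to F.
        At F: no left child.
        At F: go right to U.
          At U: no left child.
          At U: go right to S.
            S is a leaf — visit S.
          Visit U.
        Visit F.
      Visit V.
    Visit D.
  Visit C.
Visit H.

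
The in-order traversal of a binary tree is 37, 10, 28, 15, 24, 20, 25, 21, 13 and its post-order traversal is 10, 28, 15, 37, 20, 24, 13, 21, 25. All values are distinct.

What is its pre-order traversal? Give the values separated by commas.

The last element of post-order is the root; it splits in-order into left and right subtrees.
Root 25: left subtree has 6 nodes {37, 10, 28, 15, 24, 20}, right has 2 {21, 13}.
  Root 24: left subtree has 4 nodes {37, 10, 28, 15}, right has 1 {20}.
    Root 37: left subtree has 0 nodes { }, right has 3 {10, 28, 15}.
      Root 15: left subtree has 2 nodes {10, 28}, right has 0 { }.
        Root 28: left subtree has 1 node {10}, right has 0 { }.
  Root 21: left subtree has 0 nodes { }, right has 1 {13}.

25, 24, 37, 15, 28, 10, 20, 21, 13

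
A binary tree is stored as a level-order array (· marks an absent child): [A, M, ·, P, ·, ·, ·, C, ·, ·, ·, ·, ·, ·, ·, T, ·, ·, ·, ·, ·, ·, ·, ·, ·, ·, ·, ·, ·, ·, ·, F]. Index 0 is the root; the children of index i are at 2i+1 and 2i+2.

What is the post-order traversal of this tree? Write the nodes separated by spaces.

Post-order visits the left subtree, then the right subtree, then the node.
At A: go left to M.
  At M: go left to P.
    At P: go left to C.
      At C: go left to T.
        At T: go left to F.
          F is a leaf — visit F.
        At T: no right child.
        Visit T.
      At C: no right child.
      Visit C.
    At P: no right child.
    Visit P.
  At M: no right child.
  Visit M.
At A: no right child.
Visit A.

F T C P M A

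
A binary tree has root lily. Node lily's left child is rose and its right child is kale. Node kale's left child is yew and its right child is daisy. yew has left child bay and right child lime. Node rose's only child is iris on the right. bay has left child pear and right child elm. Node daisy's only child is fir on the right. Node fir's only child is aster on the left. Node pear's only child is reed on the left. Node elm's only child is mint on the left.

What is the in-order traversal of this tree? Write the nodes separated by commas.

rose, iris, lily, reed, pear, bay, mint, elm, yew, lime, kale, daisy, aster, fir

In-order visits the left subtree, then the node, then the right subtree.
At lily: go left to rose.
  At rose: no left child.
  Visit rose.
  At rose: go right to iris.
    iris is a leaf — visit iris.
Visit lily.
At lily: go right to kale.
  At kale: go left to yew.
    At yew: go left to bay.
      At bay: go left to pear.
        At pear: go left to reed.
          reed is a leaf — visit reed.
        Visit pear.
        At pear: no right child.
      Visit bay.
      At bay: go right to elm.
        At elm: go left to mint.
          mint is a leaf — visit mint.
        Visit elm.
        At elm: no right child.
    Visit yew.
    At yew: go right to lime.
      lime is a leaf — visit lime.
  Visit kale.
  At kale: go right to daisy.
    At daisy: no left child.
    Visit daisy.
    At daisy: go right to fir.
      At fir: go left to aster.
        aster is a leaf — visit aster.
      Visit fir.
      At fir: no right child.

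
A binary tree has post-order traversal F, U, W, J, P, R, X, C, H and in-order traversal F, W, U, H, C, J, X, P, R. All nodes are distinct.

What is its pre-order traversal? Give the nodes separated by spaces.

H W F U C X J R P

The last element of post-order is the root; it splits in-order into left and right subtrees.
Root H: left subtree has 3 nodes {F, W, U}, right has 5 {C, J, X, P, R}.
  Root W: left subtree has 1 node {F}, right has 1 {U}.
  Root C: left subtree has 0 nodes { }, right has 4 {J, X, P, R}.
    Root X: left subtree has 1 node {J}, right has 2 {P, R}.
      Root R: left subtree has 1 node {P}, right has 0 { }.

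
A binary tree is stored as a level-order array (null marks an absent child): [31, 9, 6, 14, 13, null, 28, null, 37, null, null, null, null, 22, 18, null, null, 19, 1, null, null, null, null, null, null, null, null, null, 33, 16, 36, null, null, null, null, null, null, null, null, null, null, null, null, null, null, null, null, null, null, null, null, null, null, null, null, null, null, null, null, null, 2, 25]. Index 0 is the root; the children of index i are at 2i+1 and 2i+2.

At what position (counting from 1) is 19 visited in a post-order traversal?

1

Post-order visits the left subtree, then the right subtree, then the node.
At 31: go left to 9.
  At 9: go left to 14.
    At 14: no left child.
    At 14: go right to 37.
      At 37: go left to 19.
        19 is a leaf — visit 19.
      At 37: go right to 1.
        1 is a leaf — visit 1.
      Visit 37.
    Visit 14.
  At 9: go right to 13.
    13 is a leaf — visit 13.
  Visit 9.
At 31: go right to 6.
  At 6: no left child.
  At 6: go right to 28.
    At 28: go left to 22.
      At 22: no left child.
      At 22: go right to 33.
        33 is a leaf — visit 33.
      Visit 22.
    At 28: go right to 18.
      At 18: go left to 16.
        At 16: no left child.
        At 16: go right to 2.
          2 is a leaf — visit 2.
        Visit 16.
      At 18: go right to 36.
        At 36: go left to 25.
          25 is a leaf — visit 25.
        At 36: no right child.
        Visit 36.
      Visit 18.
    Visit 28.
  Visit 6.
Visit 31.
Full post-order sequence: 19, 1, 37, 14, 13, 9, 33, 22, 2, 16, 25, 36, 18, 28, 6, 31.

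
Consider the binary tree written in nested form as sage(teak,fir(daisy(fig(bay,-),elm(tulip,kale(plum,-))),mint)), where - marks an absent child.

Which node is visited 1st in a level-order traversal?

sage

Level-order visits nodes level by level from the root, left to right within each level.
Level 0: sage
Level 1: teak, fir
Level 2: daisy, mint
Level 3: fig, elm
Level 4: bay, tulip, kale
Level 5: plum
Full level-order sequence: sage, teak, fir, daisy, mint, fig, elm, bay, tulip, kale, plum.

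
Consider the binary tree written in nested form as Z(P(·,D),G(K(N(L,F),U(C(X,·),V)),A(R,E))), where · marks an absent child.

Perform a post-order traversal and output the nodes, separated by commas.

Post-order visits the left subtree, then the right subtree, then the node.
At Z: go left to P.
  At P: no left child.
  At P: go right to D.
    D is a leaf — visit D.
  Visit P.
At Z: go right to G.
  At G: go left to K.
    At K: go left to N.
      At N: go left to L.
        L is a leaf — visit L.
      At N: go right to F.
        F is a leaf — visit F.
      Visit N.
    At K: go right to U.
      At U: go left to C.
        At C: go left to X.
          X is a leaf — visit X.
        At C: no right child.
        Visit C.
      At U: go right to V.
        V is a leaf — visit V.
      Visit U.
    Visit K.
  At G: go right to A.
    At A: go left to R.
      R is a leaf — visit R.
    At A: go right to E.
      E is a leaf — visit E.
    Visit A.
  Visit G.
Visit Z.

D, P, L, F, N, X, C, V, U, K, R, E, A, G, Z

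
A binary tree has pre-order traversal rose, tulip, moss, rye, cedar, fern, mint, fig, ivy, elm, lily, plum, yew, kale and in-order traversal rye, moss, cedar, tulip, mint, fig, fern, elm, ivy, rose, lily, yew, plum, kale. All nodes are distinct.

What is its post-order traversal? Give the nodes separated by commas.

The first element of pre-order is the root; it splits in-order into left and right subtrees.
Root rose: left subtree has 9 nodes {rye, moss, cedar, tulip, mint, fig, fern, elm, ivy}, right has 4 {lily, yew, plum, kale}.
  Root tulip: left subtree has 3 nodes {rye, moss, cedar}, right has 5 {mint, fig, fern, elm, ivy}.
    Root moss: left subtree has 1 node {rye}, right has 1 {cedar}.
    Root fern: left subtree has 2 nodes {mint, fig}, right has 2 {elm, ivy}.
      Root mint: left subtree has 0 nodes { }, right has 1 {fig}.
      Root ivy: left subtree has 1 node {elm}, right has 0 { }.
  Root lily: left subtree has 0 nodes { }, right has 3 {yew, plum, kale}.
    Root plum: left subtree has 1 node {yew}, right has 1 {kale}.

rye, cedar, moss, fig, mint, elm, ivy, fern, tulip, yew, kale, plum, lily, rose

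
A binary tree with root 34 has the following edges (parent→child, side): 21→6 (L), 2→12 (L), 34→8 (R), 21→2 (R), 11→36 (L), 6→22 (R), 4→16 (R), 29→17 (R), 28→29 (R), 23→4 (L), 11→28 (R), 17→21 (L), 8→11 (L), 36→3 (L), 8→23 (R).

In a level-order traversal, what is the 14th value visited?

Level-order visits nodes level by level from the root, left to right within each level.
Level 0: 34
Level 1: 8
Level 2: 11, 23
Level 3: 36, 28, 4
Level 4: 3, 29, 16
Level 5: 17
Level 6: 21
Level 7: 6, 2
Level 8: 22, 12
Full level-order sequence: 34, 8, 11, 23, 36, 28, 4, 3, 29, 16, 17, 21, 6, 2, 22, 12.

2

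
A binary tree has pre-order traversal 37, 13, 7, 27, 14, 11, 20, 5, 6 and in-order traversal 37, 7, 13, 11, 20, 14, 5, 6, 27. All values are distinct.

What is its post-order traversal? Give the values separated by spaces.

The first element of pre-order is the root; it splits in-order into left and right subtrees.
Root 37: left subtree has 0 nodes { }, right has 8 {7, 13, 11, 20, 14, 5, 6, 27}.
  Root 13: left subtree has 1 node {7}, right has 6 {11, 20, 14, 5, 6, 27}.
    Root 27: left subtree has 5 nodes {11, 20, 14, 5, 6}, right has 0 { }.
      Root 14: left subtree has 2 nodes {11, 20}, right has 2 {5, 6}.
        Root 11: left subtree has 0 nodes { }, right has 1 {20}.
        Root 5: left subtree has 0 nodes { }, right has 1 {6}.

7 20 11 6 5 14 27 13 37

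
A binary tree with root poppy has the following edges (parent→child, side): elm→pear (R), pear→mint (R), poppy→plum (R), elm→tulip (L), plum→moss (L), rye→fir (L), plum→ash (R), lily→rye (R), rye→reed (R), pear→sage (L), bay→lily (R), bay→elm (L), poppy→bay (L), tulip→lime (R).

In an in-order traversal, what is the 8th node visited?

lily

In-order visits the left subtree, then the node, then the right subtree.
At poppy: go left to bay.
  At bay: go left to elm.
    At elm: go left to tulip.
      At tulip: no left child.
      Visit tulip.
      At tulip: go right to lime.
        lime is a leaf — visit lime.
    Visit elm.
    At elm: go right to pear.
      At pear: go left to sage.
        sage is a leaf — visit sage.
      Visit pear.
      At pear: go right to mint.
        mint is a leaf — visit mint.
  Visit bay.
  At bay: go right to lily.
    At lily: no left child.
    Visit lily.
    At lily: go right to rye.
      At rye: go left to fir.
        fir is a leaf — visit fir.
      Visit rye.
      At rye: go right to reed.
        reed is a leaf — visit reed.
Visit poppy.
At poppy: go right to plum.
  At plum: go left to moss.
    moss is a leaf — visit moss.
  Visit plum.
  At plum: go right to ash.
    ash is a leaf — visit ash.
Full in-order sequence: tulip, lime, elm, sage, pear, mint, bay, lily, fir, rye, reed, poppy, moss, plum, ash.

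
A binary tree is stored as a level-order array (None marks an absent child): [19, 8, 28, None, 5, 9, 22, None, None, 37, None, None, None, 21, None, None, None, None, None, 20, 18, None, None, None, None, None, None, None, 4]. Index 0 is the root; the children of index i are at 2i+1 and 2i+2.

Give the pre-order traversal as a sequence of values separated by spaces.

19 8 5 37 20 18 28 9 22 21 4

Pre-order visits the node, then its left subtree, then its right subtree.
Visit 19.
At 19: go left to 8.
  Visit 8.
  At 8: no left child.
  At 8: go right to 5.
    Visit 5.
    At 5: go left to 37.
      Visit 37.
      At 37: go left to 20.
        20 is a leaf — visit 20.
      At 37: go right to 18.
        18 is a leaf — visit 18.
    At 5: no right child.
At 19: go right to 28.
  Visit 28.
  At 28: go left to 9.
    9 is a leaf — visit 9.
  At 28: go right to 22.
    Visit 22.
    At 22: go left to 21.
      Visit 21.
      At 21: no left child.
      At 21: go right to 4.
        4 is a leaf — visit 4.
    At 22: no right child.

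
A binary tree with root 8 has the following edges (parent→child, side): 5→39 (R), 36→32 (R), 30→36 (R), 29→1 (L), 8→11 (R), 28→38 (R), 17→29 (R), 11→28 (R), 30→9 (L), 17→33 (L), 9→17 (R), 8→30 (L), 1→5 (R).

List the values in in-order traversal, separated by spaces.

In-order visits the left subtree, then the node, then the right subtree.
At 8: go left to 30.
  At 30: go left to 9.
    At 9: no left child.
    Visit 9.
    At 9: go right to 17.
      At 17: go left to 33.
        33 is a leaf — visit 33.
      Visit 17.
      At 17: go right to 29.
        At 29: go left to 1.
          At 1: no left child.
          Visit 1.
          At 1: go right to 5.
            At 5: no left child.
            Visit 5.
            At 5: go right to 39.
              39 is a leaf — visit 39.
        Visit 29.
        At 29: no right child.
  Visit 30.
  At 30: go right to 36.
    At 36: no left child.
    Visit 36.
    At 36: go right to 32.
      32 is a leaf — visit 32.
Visit 8.
At 8: go right to 11.
  At 11: no left child.
  Visit 11.
  At 11: go right to 28.
    At 28: no left child.
    Visit 28.
    At 28: go right to 38.
      38 is a leaf — visit 38.

9 33 17 1 5 39 29 30 36 32 8 11 28 38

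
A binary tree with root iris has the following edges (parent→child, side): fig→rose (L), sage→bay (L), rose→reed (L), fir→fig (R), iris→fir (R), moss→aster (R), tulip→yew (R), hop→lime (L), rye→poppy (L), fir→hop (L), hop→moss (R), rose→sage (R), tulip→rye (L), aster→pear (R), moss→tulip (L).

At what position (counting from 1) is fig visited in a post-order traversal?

Post-order visits the left subtree, then the right subtree, then the node.
At iris: no left child.
At iris: go right to fir.
  At fir: go left to hop.
    At hop: go left to lime.
      lime is a leaf — visit lime.
    At hop: go right to moss.
      At moss: go left to tulip.
        At tulip: go left to rye.
          At rye: go left to poppy.
            poppy is a leaf — visit poppy.
          At rye: no right child.
          Visit rye.
        At tulip: go right to yew.
          yew is a leaf — visit yew.
        Visit tulip.
      At moss: go right to aster.
        At aster: no left child.
        At aster: go right to pear.
          pear is a leaf — visit pear.
        Visit aster.
      Visit moss.
    Visit hop.
  At fir: go right to fig.
    At fig: go left to rose.
      At rose: go left to reed.
        reed is a leaf — visit reed.
      At rose: go right to sage.
        At sage: go left to bay.
          bay is a leaf — visit bay.
        At sage: no right child.
        Visit sage.
      Visit rose.
    At fig: no right child.
    Visit fig.
  Visit fir.
Visit iris.
Full post-order sequence: lime, poppy, rye, yew, tulip, pear, aster, moss, hop, reed, bay, sage, rose, fig, fir, iris.

14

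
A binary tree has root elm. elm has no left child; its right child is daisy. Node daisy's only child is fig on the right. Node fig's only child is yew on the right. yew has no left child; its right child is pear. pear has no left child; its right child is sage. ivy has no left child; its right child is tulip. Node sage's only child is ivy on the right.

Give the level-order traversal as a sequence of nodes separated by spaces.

elm daisy fig yew pear sage ivy tulip

Level-order visits nodes level by level from the root, left to right within each level.
Level 0: elm
Level 1: daisy
Level 2: fig
Level 3: yew
Level 4: pear
Level 5: sage
Level 6: ivy
Level 7: tulip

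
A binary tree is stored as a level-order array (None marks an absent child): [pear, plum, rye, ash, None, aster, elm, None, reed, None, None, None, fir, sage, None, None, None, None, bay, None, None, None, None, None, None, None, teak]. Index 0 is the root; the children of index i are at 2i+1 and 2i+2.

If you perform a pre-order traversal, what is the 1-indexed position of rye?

6

Pre-order visits the node, then its left subtree, then its right subtree.
Visit pear.
At pear: go left to plum.
  Visit plum.
  At plum: go left to ash.
    Visit ash.
    At ash: no left child.
    At ash: go right to reed.
      Visit reed.
      At reed: no left child.
      At reed: go right to bay.
        bay is a leaf — visit bay.
  At plum: no right child.
At pear: go right to rye.
  Visit rye.
  At rye: go left to aster.
    Visit aster.
    At aster: no left child.
    At aster: go right to fir.
      Visit fir.
      At fir: no left child.
      At fir: go right to teak.
        teak is a leaf — visit teak.
  At rye: go right to elm.
    Visit elm.
    At elm: go left to sage.
      sage is a leaf — visit sage.
    At elm: no right child.
Full pre-order sequence: pear, plum, ash, reed, bay, rye, aster, fir, teak, elm, sage.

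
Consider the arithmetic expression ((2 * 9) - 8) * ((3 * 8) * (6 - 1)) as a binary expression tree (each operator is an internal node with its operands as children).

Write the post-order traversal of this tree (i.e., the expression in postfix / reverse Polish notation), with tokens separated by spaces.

Post-order on an expression tree gives postfix notation: for each operator, emit left operand, right operand, then the operator.

2 9 * 8 - 3 8 * 6 1 - * *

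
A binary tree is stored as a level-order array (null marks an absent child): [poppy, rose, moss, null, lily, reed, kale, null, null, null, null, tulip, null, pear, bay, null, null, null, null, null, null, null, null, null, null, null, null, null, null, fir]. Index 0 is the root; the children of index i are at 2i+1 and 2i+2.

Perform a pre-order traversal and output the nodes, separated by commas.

poppy, rose, lily, moss, reed, tulip, kale, pear, bay, fir

Pre-order visits the node, then its left subtree, then its right subtree.
Visit poppy.
At poppy: go left to rose.
  Visit rose.
  At rose: no left child.
  At rose: go right to lily.
    lily is a leaf — visit lily.
At poppy: go right to moss.
  Visit moss.
  At moss: go left to reed.
    Visit reed.
    At reed: go left to tulip.
      tulip is a leaf — visit tulip.
    At reed: no right child.
  At moss: go right to kale.
    Visit kale.
    At kale: go left to pear.
      pear is a leaf — visit pear.
    At kale: go right to bay.
      Visit bay.
      At bay: go left to fir.
        fir is a leaf — visit fir.
      At bay: no right child.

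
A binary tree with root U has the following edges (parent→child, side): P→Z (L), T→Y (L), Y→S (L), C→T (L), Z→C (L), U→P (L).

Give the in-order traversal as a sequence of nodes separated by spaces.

In-order visits the left subtree, then the node, then the right subtree.
At U: go left to P.
  At P: go left to Z.
    At Z: go left to C.
      At C: go left to T.
        At T: go left to Y.
          At Y: go left to S.
            S is a leaf — visit S.
          Visit Y.
          At Y: no right child.
        Visit T.
        At T: no right child.
      Visit C.
      At C: no right child.
    Visit Z.
    At Z: no right child.
  Visit P.
  At P: no right child.
Visit U.
At U: no right child.

S Y T C Z P U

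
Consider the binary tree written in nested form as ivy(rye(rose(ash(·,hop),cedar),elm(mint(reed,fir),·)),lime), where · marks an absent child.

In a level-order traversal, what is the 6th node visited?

ash

Level-order visits nodes level by level from the root, left to right within each level.
Level 0: ivy
Level 1: rye, lime
Level 2: rose, elm
Level 3: ash, cedar, mint
Level 4: hop, reed, fir
Full level-order sequence: ivy, rye, lime, rose, elm, ash, cedar, mint, hop, reed, fir.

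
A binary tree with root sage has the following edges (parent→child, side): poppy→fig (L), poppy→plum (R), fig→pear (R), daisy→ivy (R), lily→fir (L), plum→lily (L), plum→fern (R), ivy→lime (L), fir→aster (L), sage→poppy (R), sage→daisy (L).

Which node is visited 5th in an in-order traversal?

In-order visits the left subtree, then the node, then the right subtree.
At sage: go left to daisy.
  At daisy: no left child.
  Visit daisy.
  At daisy: go right to ivy.
    At ivy: go left to lime.
      lime is a leaf — visit lime.
    Visit ivy.
    At ivy: no right child.
Visit sage.
At sage: go right to poppy.
  At poppy: go left to fig.
    At fig: no left child.
    Visit fig.
    At fig: go right to pear.
      pear is a leaf — visit pear.
  Visit poppy.
  At poppy: go right to plum.
    At plum: go left to lily.
      At lily: go left to fir.
        At fir: go left to aster.
          aster is a leaf — visit aster.
        Visit fir.
        At fir: no right child.
      Visit lily.
      At lily: no right child.
    Visit plum.
    At plum: go right to fern.
      fern is a leaf — visit fern.
Full in-order sequence: daisy, lime, ivy, sage, fig, pear, poppy, aster, fir, lily, plum, fern.

fig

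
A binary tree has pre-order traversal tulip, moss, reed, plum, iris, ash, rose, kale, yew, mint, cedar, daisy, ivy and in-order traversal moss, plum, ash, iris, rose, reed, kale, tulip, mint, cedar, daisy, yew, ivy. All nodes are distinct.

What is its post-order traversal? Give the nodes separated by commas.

The first element of pre-order is the root; it splits in-order into left and right subtrees.
Root tulip: left subtree has 7 nodes {moss, plum, ash, iris, rose, reed, kale}, right has 5 {mint, cedar, daisy, yew, ivy}.
  Root moss: left subtree has 0 nodes { }, right has 6 {plum, ash, iris, rose, reed, kale}.
    Root reed: left subtree has 4 nodes {plum, ash, iris, rose}, right has 1 {kale}.
      Root plum: left subtree has 0 nodes { }, right has 3 {ash, iris, rose}.
        Root iris: left subtree has 1 node {ash}, right has 1 {rose}.
  Root yew: left subtree has 3 nodes {mint, cedar, daisy}, right has 1 {ivy}.
    Root mint: left subtree has 0 nodes { }, right has 2 {cedar, daisy}.
      Root cedar: left subtree has 0 nodes { }, right has 1 {daisy}.

ash, rose, iris, plum, kale, reed, moss, daisy, cedar, mint, ivy, yew, tulip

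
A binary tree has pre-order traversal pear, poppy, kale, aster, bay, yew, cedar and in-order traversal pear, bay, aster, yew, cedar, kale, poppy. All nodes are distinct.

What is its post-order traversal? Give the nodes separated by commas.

The first element of pre-order is the root; it splits in-order into left and right subtrees.
Root pear: left subtree has 0 nodes { }, right has 6 {bay, aster, yew, cedar, kale, poppy}.
  Root poppy: left subtree has 5 nodes {bay, aster, yew, cedar, kale}, right has 0 { }.
    Root kale: left subtree has 4 nodes {bay, aster, yew, cedar}, right has 0 { }.
      Root aster: left subtree has 1 node {bay}, right has 2 {yew, cedar}.
        Root yew: left subtree has 0 nodes { }, right has 1 {cedar}.

bay, cedar, yew, aster, kale, poppy, pear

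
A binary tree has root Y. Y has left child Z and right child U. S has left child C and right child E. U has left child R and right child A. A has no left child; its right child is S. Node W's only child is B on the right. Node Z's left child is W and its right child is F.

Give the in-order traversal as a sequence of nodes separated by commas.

W, B, Z, F, Y, R, U, A, C, S, E

In-order visits the left subtree, then the node, then the right subtree.
At Y: go left to Z.
  At Z: go left to W.
    At W: no left child.
    Visit W.
    At W: go right to B.
      B is a leaf — visit B.
  Visit Z.
  At Z: go right to F.
    F is a leaf — visit F.
Visit Y.
At Y: go right to U.
  At U: go left to R.
    R is a leaf — visit R.
  Visit U.
  At U: go right to A.
    At A: no left child.
    Visit A.
    At A: go right to S.
      At S: go left to C.
        C is a leaf — visit C.
      Visit S.
      At S: go right to E.
        E is a leaf — visit E.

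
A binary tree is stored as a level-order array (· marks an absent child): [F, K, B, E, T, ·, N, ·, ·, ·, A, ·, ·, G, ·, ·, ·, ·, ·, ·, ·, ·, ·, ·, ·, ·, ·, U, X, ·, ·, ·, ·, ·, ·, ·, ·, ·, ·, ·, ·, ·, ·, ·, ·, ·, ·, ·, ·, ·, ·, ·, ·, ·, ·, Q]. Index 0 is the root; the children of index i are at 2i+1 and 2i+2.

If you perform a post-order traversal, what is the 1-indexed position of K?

Post-order visits the left subtree, then the right subtree, then the node.
At F: go left to K.
  At K: go left to E.
    E is a leaf — visit E.
  At K: go right to T.
    At T: no left child.
    At T: go right to A.
      A is a leaf — visit A.
    Visit T.
  Visit K.
At F: go right to B.
  At B: no left child.
  At B: go right to N.
    At N: go left to G.
      At G: go left to U.
        At U: go left to Q.
          Q is a leaf — visit Q.
        At U: no right child.
        Visit U.
      At G: go right to X.
        X is a leaf — visit X.
      Visit G.
    At N: no right child.
    Visit N.
  Visit B.
Visit F.
Full post-order sequence: E, A, T, K, Q, U, X, G, N, B, F.

4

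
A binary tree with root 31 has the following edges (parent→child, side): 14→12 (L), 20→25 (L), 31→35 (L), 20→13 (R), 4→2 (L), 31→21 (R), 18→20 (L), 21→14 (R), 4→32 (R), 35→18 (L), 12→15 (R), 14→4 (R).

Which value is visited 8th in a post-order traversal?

Post-order visits the left subtree, then the right subtree, then the node.
At 31: go left to 35.
  At 35: go left to 18.
    At 18: go left to 20.
      At 20: go left to 25.
        25 is a leaf — visit 25.
      At 20: go right to 13.
        13 is a leaf — visit 13.
      Visit 20.
    At 18: no right child.
    Visit 18.
  At 35: no right child.
  Visit 35.
At 31: go right to 21.
  At 21: no left child.
  At 21: go right to 14.
    At 14: go left to 12.
      At 12: no left child.
      At 12: go right to 15.
        15 is a leaf — visit 15.
      Visit 12.
    At 14: go right to 4.
      At 4: go left to 2.
        2 is a leaf — visit 2.
      At 4: go right to 32.
        32 is a leaf — visit 32.
      Visit 4.
    Visit 14.
  Visit 21.
Visit 31.
Full post-order sequence: 25, 13, 20, 18, 35, 15, 12, 2, 32, 4, 14, 21, 31.

2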